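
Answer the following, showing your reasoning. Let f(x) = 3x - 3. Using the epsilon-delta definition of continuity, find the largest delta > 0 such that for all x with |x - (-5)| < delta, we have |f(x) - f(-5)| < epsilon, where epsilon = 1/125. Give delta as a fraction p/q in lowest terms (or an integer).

We compute f(-5) = 3*(-5) - 3 = -18.
|f(x) - f(-5)| = |3x - 3 - (-18)| = |3(x - (-5))| = 3|x - (-5)|.
We need 3|x - (-5)| < 1/125, i.e. |x - (-5)| < 1/125 / 3 = 1/375.
So any delta <= 1/375 works. Conversely, if delta > 1/375, then x = -5 + 1/375 satisfies |x - (-5)| = 1/375 < delta but |f(x) - f(-5)| = 3 * 1/375 = 1/125, which is not < 1/125; so no larger delta works.
Hence the largest such delta is 1/375.

1/375


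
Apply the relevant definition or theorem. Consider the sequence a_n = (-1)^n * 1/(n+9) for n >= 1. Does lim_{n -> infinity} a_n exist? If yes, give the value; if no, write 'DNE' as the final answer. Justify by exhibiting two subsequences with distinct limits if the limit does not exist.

Examine the behaviour of a_n along subsequences.
Even-n subsequence a_{2k} = 1/(2k+9) -> 0. Odd-n subsequence a_{2k+1} = -1/(2k+10) -> 0. Both tend to 0, which suggests the limit is 0; verify directly.
|a_n - 0| = 1/(n+9) < 1/n for every n >= 1.
Given epsilon > 0, choose a positive integer N > 1/epsilon. Then for all n >= N, |a_n| < 1/n <= 1/N < epsilon.
So by the definition of the limit, lim a_n exists and equals 0.

0


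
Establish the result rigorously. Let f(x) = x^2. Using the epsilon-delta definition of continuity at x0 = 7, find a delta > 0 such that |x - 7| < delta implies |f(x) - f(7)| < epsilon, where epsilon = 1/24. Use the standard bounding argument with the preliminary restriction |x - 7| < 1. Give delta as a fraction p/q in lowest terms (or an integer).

Factor: |x^2 - (7)^2| = |x - 7| * |x + 7|.
Impose |x - 7| < 1 first. Then |x + 7| = |(x - 7) + 2*(7)| <= |x - 7| + 2*|7| < 1 + 14 = 15.
So |x^2 - (7)^2| < delta * 15.
We need delta * 15 <= 1/24, i.e. delta <= 1/24/15 = 1/360.
Since 1/360 < 1, this is tighter than 1; take delta = 1/360.
So delta = 1/360 works.

1/360


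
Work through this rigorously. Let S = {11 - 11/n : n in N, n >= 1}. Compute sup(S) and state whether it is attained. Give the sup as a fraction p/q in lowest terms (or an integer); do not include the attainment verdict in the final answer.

Analysis:
- Values: 0, 11/2, 22/3, 33/4, ... strictly increasing.
- Minimum is 0 (n=1); inf = 0 (attained).
- 11 - 11/n -> 11 from below; sup = 11, not attained.
Conclusion: sup(S) = 11, not attained in S.

11


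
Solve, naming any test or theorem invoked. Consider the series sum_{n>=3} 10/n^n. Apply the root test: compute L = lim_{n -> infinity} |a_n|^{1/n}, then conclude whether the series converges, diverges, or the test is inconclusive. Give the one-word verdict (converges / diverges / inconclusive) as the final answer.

Let a_n denote the general term. Form |a_n|^(1/n) and simplify:
|a_n|^(1/n) = 10^(1/n)/n
Take the limit as n -> infinity: L = 0.
Since L = 0 < 1, the root test implies convergence.

converges


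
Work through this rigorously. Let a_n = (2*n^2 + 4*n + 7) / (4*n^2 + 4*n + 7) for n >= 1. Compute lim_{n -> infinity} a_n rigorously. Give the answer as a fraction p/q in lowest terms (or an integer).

Divide numerator and denominator by n^2, the highest power:
numerator / n^2 = 2 + 4/n + 7/n^2
denominator / n^2 = 4 + 4/n + 7/n^2
As n -> infinity, all terms of the form c/n^k (k >= 1) tend to 0.
So numerator / n^2 -> 2 and denominator / n^2 -> 4.
Therefore lim a_n = 1/2.

1/2


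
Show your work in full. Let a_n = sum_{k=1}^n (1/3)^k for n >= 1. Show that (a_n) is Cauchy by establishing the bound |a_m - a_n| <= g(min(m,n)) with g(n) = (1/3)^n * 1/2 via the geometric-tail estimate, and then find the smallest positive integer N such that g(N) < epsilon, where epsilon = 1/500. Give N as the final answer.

For m > n >= 1: |a_m - a_n| = sum_{k=n+1}^m (1/3)^k < sum_{k=n+1}^infinity (1/3)^k = (1/3)^(n+1) / (1 - 1/3) = (1/3)^n * (1/3) * (3/2) = (1/3)^n * 1/2.
So g(n) = (1/3)^n / 2. Since g(n) -> 0, (a_n) is Cauchy.
Now solve g(N) < 1/500: (1/3)^N / 2 < 1/500 <=> 3^N > 1 / (2 * 1/500) = 250.
Check powers of 3: 3^5 = 243 <= 250, 3^6 = 729 > 250.
So the smallest such N is 6. Check: g(6) = 1/(2 * 729) = 1/1458 < 1/500.

6


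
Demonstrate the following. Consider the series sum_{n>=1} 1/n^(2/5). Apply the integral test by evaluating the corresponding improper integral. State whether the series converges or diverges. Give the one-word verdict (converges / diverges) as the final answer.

Let f(x) = x^(-2/5). Then f is positive, continuous, and decreasing on [1, infinity), so the integral test applies.
Compute the improper integral int_{1}^infinity f(x) dx:
  antiderivative F(x) = 5*x^(3/5)/3.
  As x -> infinity, F(x) -> infinity (since p = 2/5 < 1).
  So the integral diverges. By the integral test, the series diverges.

diverges


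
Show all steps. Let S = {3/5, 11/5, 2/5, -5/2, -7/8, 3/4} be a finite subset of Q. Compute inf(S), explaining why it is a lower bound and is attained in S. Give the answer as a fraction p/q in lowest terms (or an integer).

S is finite, so inf(S) = min(S).
Sorted increasing:
-5/2, -7/8, 2/5, 3/5, 3/4, 11/5
The extremum is -5/2.
For every x in S, x >= -5/2. And -5/2 is in S, so it is attained.
Therefore inf(S) = -5/2.

-5/2


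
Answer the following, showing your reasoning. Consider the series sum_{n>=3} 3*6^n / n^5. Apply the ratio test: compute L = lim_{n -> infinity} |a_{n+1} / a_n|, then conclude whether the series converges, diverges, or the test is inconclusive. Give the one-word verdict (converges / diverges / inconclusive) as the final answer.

Let a_n denote the general term. Form the ratio a_{n+1}/a_n and simplify:
a_{n+1}/a_n = 6*n^5/(n + 1)^5
Take the limit as n -> infinity: L = 6.
Since L = 6 > 1 (or L = infinity), the ratio test implies the series diverges.

diverges


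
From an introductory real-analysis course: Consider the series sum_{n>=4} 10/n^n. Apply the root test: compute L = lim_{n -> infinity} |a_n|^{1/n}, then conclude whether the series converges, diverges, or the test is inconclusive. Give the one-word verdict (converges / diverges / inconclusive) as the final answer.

Let a_n denote the general term. Form |a_n|^(1/n) and simplify:
|a_n|^(1/n) = 10^(1/n)/n
Take the limit as n -> infinity: L = 0.
Since L = 0 < 1, the root test implies convergence.

converges


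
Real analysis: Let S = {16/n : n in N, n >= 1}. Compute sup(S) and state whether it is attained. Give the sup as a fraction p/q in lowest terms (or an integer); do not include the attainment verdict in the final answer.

Analysis:
- Values: 16, 8, 16/3, 4, ... strictly decreasing.
- The maximum is 16 (n=1); sup = 16 (attained).
- The set is bounded below by 0; 16/n -> 0 so 0 is the greatest lower bound.
- 0 is not in the set, so inf = 0 is not attained.
Conclusion: sup(S) = 16, attained in S.

16


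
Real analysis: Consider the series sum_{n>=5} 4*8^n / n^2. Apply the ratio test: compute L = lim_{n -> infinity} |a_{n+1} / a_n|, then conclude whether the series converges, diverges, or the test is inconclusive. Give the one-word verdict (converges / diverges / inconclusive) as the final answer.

Let a_n denote the general term. Form the ratio a_{n+1}/a_n and simplify:
a_{n+1}/a_n = 8*n^2/(n + 1)^2
Take the limit as n -> infinity: L = 8.
Since L = 8 > 1 (or L = infinity), the ratio test implies the series diverges.

diverges


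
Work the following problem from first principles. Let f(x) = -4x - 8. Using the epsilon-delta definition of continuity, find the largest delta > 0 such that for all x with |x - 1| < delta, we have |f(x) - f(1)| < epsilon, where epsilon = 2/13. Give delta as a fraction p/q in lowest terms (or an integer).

We compute f(1) = -4*(1) - 8 = -12.
|f(x) - f(1)| = |-4x - 8 - (-12)| = |-4(x - 1)| = 4|x - 1|.
We need 4|x - 1| < 2/13, i.e. |x - 1| < 2/13 / 4 = 1/26.
So any delta <= 1/26 works. Conversely, if delta > 1/26, then x = 1 + 1/26 satisfies |x - 1| = 1/26 < delta but |f(x) - f(1)| = 4 * 1/26 = 2/13, which is not < 2/13; so no larger delta works.
Hence the largest such delta is 1/26.

1/26


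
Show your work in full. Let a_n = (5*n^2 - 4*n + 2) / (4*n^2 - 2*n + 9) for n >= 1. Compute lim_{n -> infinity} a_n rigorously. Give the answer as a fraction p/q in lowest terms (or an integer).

Divide numerator and denominator by n^2, the highest power:
numerator / n^2 = 5 - 4/n + 2/n^2
denominator / n^2 = 4 - 2/n + 9/n^2
As n -> infinity, all terms of the form c/n^k (k >= 1) tend to 0.
So numerator / n^2 -> 5 and denominator / n^2 -> 4.
Therefore lim a_n = 5/4.

5/4


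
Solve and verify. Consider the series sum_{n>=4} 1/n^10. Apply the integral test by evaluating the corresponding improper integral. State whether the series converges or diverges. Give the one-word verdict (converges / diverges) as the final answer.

Let f(x) = x^(-10). Then f is positive, continuous, and decreasing on [4, infinity), so the integral test applies.
Compute the improper integral int_{4}^infinity f(x) dx:
  antiderivative F(x) = -1/(9*x^9).
  As x -> infinity, F(x) -> 0 (since p = 10 > 1).
  So int = F(infinity) - F(4) = 0 - (-1/2359296) = 1/2359296.
  Finite, so by the integral test, the series converges.

converges


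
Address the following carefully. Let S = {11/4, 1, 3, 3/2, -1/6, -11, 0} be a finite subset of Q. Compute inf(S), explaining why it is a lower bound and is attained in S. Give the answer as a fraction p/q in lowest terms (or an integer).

S is finite, so inf(S) = min(S).
Sorted increasing:
-11, -1/6, 0, 1, 3/2, 11/4, 3
The extremum is -11.
For every x in S, x >= -11. And -11 is in S, so it is attained.
Therefore inf(S) = -11.

-11


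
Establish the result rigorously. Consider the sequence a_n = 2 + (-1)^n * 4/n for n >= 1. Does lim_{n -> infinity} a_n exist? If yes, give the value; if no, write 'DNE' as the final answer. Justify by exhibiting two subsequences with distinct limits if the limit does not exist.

Examine the behaviour of a_n along subsequences.
Even-n subsequence a_{2k} = 2 + 4/(2k) -> 2. Odd-n subsequence a_{2k+1} = 2 - 4/(2k+1) -> 2. Both tend to 2, which suggests the limit is 2; verify directly.
|a_n - 2| = |(-1)^n * 4/n| = 4/n for every n >= 1.
Given epsilon > 0, choose a positive integer N > 4/epsilon. Then for all n >= N, |a_n - 2| = 4/n <= 4/N < epsilon.
So by the definition of the limit, lim a_n exists and equals 2.

2


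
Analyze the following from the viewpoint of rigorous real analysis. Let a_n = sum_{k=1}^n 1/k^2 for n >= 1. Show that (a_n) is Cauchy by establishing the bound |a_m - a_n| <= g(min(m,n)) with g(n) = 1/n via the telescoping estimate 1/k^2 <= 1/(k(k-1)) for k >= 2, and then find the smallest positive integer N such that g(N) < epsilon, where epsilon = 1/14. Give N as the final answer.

For m > n >= 1: |a_m - a_n| = sum_{k=n+1}^m 1/k^2.
Use 1/k^2 <= 1/(k(k-1)) = 1/(k-1) - 1/k for k >= 2:
sum_{k=n+1}^m 1/k^2 <= sum_{k=n+1}^m (1/(k-1) - 1/k) = 1/n - 1/m <= 1/n.
By symmetry the same bound holds with n,m swapped, so |a_m - a_n| <= 1/min(m,n) = g(min(m,n)). Since g(n) -> 0, (a_n) is Cauchy.
Now solve g(N) < 1/14: 1/N < 1/14 <=> N > 1/(1/14) = 14.
The smallest integer strictly greater than 14 is N = 15.
Check: g(15) = 1/15 < 1/14; g(14) = 1/14 >= 1/14. So N = 15.

15


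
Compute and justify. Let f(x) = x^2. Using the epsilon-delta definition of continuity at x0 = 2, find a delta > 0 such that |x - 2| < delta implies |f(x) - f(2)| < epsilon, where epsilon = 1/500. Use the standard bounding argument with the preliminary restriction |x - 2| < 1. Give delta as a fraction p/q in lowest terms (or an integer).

Factor: |x^2 - (2)^2| = |x - 2| * |x + 2|.
Impose |x - 2| < 1 first. Then |x + 2| = |(x - 2) + 2*(2)| <= |x - 2| + 2*|2| < 1 + 4 = 5.
So |x^2 - (2)^2| < delta * 5.
We need delta * 5 <= 1/500, i.e. delta <= 1/500/5 = 1/2500.
Since 1/2500 < 1, this is tighter than 1; take delta = 1/2500.
So delta = 1/2500 works.

1/2500


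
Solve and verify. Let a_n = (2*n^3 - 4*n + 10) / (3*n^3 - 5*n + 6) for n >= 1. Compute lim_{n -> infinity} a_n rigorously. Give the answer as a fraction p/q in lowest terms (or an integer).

Divide numerator and denominator by n^3, the highest power:
numerator / n^3 = 2 - 4/n^2 + 10/n^3
denominator / n^3 = 3 - 5/n^2 + 6/n^3
As n -> infinity, all terms of the form c/n^k (k >= 1) tend to 0.
So numerator / n^3 -> 2 and denominator / n^3 -> 3.
Therefore lim a_n = 2/3.

2/3


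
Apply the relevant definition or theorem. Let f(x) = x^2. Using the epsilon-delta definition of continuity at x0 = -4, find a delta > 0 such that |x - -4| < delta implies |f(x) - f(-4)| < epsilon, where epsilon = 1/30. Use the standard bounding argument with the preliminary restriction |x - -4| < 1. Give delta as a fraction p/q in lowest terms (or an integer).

Factor: |x^2 - (-4)^2| = |x - -4| * |x + -4|.
Impose |x - -4| < 1 first. Then |x + -4| = |(x - -4) + 2*(-4)| <= |x - -4| + 2*|-4| < 1 + 8 = 9.
So |x^2 - (-4)^2| < delta * 9.
We need delta * 9 <= 1/30, i.e. delta <= 1/30/9 = 1/270.
Since 1/270 < 1, this is tighter than 1; take delta = 1/270.
So delta = 1/270 works.

1/270


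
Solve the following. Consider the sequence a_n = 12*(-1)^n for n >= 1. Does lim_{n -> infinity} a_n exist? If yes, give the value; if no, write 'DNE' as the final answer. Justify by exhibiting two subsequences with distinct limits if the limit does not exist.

Examine the behaviour of a_n along subsequences.
Even-n subsequence a_{2k} = 12 -> 12. Odd-n subsequence a_{2k+1} = -12 -> -12.
Since these two subsequential limits are 12 and -12, distinct, the full sequence cannot converge (a convergent sequence has all subsequences tending to the same limit). So lim a_n does not exist.

DNE


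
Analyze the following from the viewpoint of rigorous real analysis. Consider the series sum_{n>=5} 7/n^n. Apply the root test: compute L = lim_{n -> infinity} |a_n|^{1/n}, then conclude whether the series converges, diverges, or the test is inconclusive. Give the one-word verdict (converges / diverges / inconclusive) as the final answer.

Let a_n denote the general term. Form |a_n|^(1/n) and simplify:
|a_n|^(1/n) = 7^(1/n)/n
Take the limit as n -> infinity: L = 0.
Since L = 0 < 1, the root test implies convergence.

converges


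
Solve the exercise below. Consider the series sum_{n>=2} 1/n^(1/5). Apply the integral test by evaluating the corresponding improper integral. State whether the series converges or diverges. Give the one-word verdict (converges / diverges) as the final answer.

Let f(x) = x^(-1/5). Then f is positive, continuous, and decreasing on [2, infinity), so the integral test applies.
Compute the improper integral int_{2}^infinity f(x) dx:
  antiderivative F(x) = 5*x^(4/5)/4.
  As x -> infinity, F(x) -> infinity (since p = 1/5 < 1).
  So the integral diverges. By the integral test, the series diverges.

diverges


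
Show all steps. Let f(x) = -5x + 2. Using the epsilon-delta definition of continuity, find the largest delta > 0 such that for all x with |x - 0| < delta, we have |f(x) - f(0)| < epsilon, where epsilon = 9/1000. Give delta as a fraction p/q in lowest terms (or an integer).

We compute f(0) = -5*(0) + 2 = 2.
|f(x) - f(0)| = |-5x + 2 - (2)| = |-5(x - 0)| = 5|x - 0|.
We need 5|x - 0| < 9/1000, i.e. |x - 0| < 9/1000 / 5 = 9/5000.
So any delta <= 9/5000 works. Conversely, if delta > 9/5000, then x = 0 + 9/5000 satisfies |x - 0| = 9/5000 < delta but |f(x) - f(0)| = 5 * 9/5000 = 9/1000, which is not < 9/1000; so no larger delta works.
Hence the largest such delta is 9/5000.

9/5000


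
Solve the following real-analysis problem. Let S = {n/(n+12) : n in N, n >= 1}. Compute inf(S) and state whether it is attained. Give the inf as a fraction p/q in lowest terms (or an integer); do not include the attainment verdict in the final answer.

Analysis:
- Values: 1/13, 1/7, 1/5, 1/4, ... strictly increasing.
- Minimum is 1/13 (n=1); inf = 1/13 (attained).
- n/(n+12) = 1 - 12/(n+12) -> 1 from below as n -> infinity, and never equals 1.
- So sup = 1 (not attained).
Conclusion: inf(S) = 1/13, attained in S.

1/13


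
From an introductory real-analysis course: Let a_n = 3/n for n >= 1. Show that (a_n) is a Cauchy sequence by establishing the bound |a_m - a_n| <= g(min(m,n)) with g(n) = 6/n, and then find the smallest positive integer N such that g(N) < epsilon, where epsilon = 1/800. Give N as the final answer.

For any m, n >= 1, by the triangle inequality:
|a_m - a_n| = |3/m - 3/n| <= 3*1/m + 3*1/n <= 6/min(m,n).
So g(n) = 6/n bounds the Cauchy difference. Since g(n) -> 0, (a_n) is Cauchy.
Now solve g(N) < 1/800: 6/N < 1/800 <=> N > 6 / (1/800) = 4800.
The smallest integer strictly greater than 4800 is N = 4801.
Check: g(4801) = 6/4801 = 6/4801 < 1/800; g(4800) = 1/800 >= 1/800. So N = 4801.

4801


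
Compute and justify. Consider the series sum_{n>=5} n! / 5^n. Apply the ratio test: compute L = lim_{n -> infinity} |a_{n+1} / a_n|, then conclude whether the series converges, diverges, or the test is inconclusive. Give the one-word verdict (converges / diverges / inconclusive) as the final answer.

Let a_n denote the general term. Form the ratio a_{n+1}/a_n and simplify:
a_{n+1}/a_n = n/5 + 1/5
Take the limit as n -> infinity: L = infinity.
Since L = infinity > 1 (or L = infinity), the ratio test implies the series diverges.

diverges


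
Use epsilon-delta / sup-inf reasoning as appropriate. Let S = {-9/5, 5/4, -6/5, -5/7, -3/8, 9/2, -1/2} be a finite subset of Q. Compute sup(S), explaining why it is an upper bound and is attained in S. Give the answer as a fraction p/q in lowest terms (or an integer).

S is finite, so sup(S) = max(S).
Sorted decreasing:
9/2, 5/4, -3/8, -1/2, -5/7, -6/5, -9/5
The extremum is 9/2.
For every x in S, x <= 9/2. And 9/2 is in S, so it is attained.
Therefore sup(S) = 9/2.

9/2


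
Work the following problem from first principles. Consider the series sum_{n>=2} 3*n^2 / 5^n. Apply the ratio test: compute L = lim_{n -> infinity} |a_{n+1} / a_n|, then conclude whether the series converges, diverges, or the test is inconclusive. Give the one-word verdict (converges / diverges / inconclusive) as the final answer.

Let a_n denote the general term. Form the ratio a_{n+1}/a_n and simplify:
a_{n+1}/a_n = (n + 1)^2/(5*n^2)
Take the limit as n -> infinity: L = 1/5.
Since L = 1/5 < 1, the ratio test implies the series converges.

converges


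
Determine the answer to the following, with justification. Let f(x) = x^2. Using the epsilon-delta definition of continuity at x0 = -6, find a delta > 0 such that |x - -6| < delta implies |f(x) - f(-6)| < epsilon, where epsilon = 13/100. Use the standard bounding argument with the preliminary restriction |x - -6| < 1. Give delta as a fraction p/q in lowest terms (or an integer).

Factor: |x^2 - (-6)^2| = |x - -6| * |x + -6|.
Impose |x - -6| < 1 first. Then |x + -6| = |(x - -6) + 2*(-6)| <= |x - -6| + 2*|-6| < 1 + 12 = 13.
So |x^2 - (-6)^2| < delta * 13.
We need delta * 13 <= 13/100, i.e. delta <= 13/100/13 = 1/100.
Since 1/100 < 1, this is tighter than 1; take delta = 1/100.
So delta = 1/100 works.

1/100


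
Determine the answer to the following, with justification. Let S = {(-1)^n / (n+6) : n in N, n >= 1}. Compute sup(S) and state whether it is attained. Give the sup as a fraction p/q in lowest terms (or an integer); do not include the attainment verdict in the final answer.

Analysis:
- Values: -1/7, 1/8, -1/9, 1/10, -1/11, ...
- Positive terms (even n): 1/(2+6), 1/(4+6), ... decreasing -> max = 1/8 (n=2).
- Negative terms (odd n): -1/(1+6), -1/(3+6), ... increasing -> min = -1/7 (n=1).
- So sup = 1/8 (attained at n=2); inf = -1/7 (attained at n=1).
Conclusion: sup(S) = 1/8, attained in S.

1/8


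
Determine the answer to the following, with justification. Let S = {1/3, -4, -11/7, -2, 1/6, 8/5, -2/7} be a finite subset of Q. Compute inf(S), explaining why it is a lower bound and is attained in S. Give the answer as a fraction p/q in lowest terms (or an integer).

S is finite, so inf(S) = min(S).
Sorted increasing:
-4, -2, -11/7, -2/7, 1/6, 1/3, 8/5
The extremum is -4.
For every x in S, x >= -4. And -4 is in S, so it is attained.
Therefore inf(S) = -4.

-4


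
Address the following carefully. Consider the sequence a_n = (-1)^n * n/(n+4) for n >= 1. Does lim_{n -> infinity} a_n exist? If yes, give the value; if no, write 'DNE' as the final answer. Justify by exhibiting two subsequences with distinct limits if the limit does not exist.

Examine the behaviour of a_n along subsequences.
a_{2k} = 2k/(2k+4) -> 1. a_{2k+1} = -(2k+1)/(2k+5) -> -1.
Since these two subsequential limits are 1 and -1, distinct, the full sequence cannot converge (a convergent sequence has all subsequences tending to the same limit). So lim a_n does not exist.

DNE


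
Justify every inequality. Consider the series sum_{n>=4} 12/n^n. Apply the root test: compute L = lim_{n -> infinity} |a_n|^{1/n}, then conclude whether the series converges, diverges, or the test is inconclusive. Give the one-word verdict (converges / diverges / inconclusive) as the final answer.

Let a_n denote the general term. Form |a_n|^(1/n) and simplify:
|a_n|^(1/n) = 12^(1/n)/n
Take the limit as n -> infinity: L = 0.
Since L = 0 < 1, the root test implies convergence.

converges


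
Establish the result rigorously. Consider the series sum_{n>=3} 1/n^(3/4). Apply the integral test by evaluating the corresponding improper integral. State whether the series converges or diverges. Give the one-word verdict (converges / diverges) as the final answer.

Let f(x) = x^(-3/4). Then f is positive, continuous, and decreasing on [3, infinity), so the integral test applies.
Compute the improper integral int_{3}^infinity f(x) dx:
  antiderivative F(x) = 4*x^(1/4).
  As x -> infinity, F(x) -> infinity (since p = 3/4 < 1).
  So the integral diverges. By the integral test, the series diverges.

diverges


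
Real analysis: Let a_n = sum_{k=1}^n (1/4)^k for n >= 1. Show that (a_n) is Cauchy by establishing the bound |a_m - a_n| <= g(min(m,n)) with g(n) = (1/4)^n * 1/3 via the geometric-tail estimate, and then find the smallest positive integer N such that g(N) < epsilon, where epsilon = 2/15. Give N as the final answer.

For m > n >= 1: |a_m - a_n| = sum_{k=n+1}^m (1/4)^k < sum_{k=n+1}^infinity (1/4)^k = (1/4)^(n+1) / (1 - 1/4) = (1/4)^n * (1/4) * (4/3) = (1/4)^n * 1/3.
So g(n) = (1/4)^n / 3. Since g(n) -> 0, (a_n) is Cauchy.
Now solve g(N) < 2/15: (1/4)^N / 3 < 2/15 <=> 4^N > 1 / (3 * 2/15) = 5/2.
Check powers of 4: 4^0 = 1 <= 5/2, 4^1 = 4 > 5/2.
So the smallest such N is 1. Check: g(1) = 1/(3 * 4) = 1/12 < 2/15.

1


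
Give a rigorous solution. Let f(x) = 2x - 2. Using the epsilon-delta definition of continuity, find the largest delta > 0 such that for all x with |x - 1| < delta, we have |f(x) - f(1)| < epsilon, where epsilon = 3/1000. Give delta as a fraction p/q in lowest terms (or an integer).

We compute f(1) = 2*(1) - 2 = 0.
|f(x) - f(1)| = |2x - 2 - (0)| = |2(x - 1)| = 2|x - 1|.
We need 2|x - 1| < 3/1000, i.e. |x - 1| < 3/1000 / 2 = 3/2000.
So any delta <= 3/2000 works. Conversely, if delta > 3/2000, then x = 1 + 3/2000 satisfies |x - 1| = 3/2000 < delta but |f(x) - f(1)| = 2 * 3/2000 = 3/1000, which is not < 3/1000; so no larger delta works.
Hence the largest such delta is 3/2000.

3/2000


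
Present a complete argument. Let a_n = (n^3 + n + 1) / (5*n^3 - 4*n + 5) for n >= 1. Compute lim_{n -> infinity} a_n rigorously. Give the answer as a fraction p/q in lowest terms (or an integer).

Divide numerator and denominator by n^3, the highest power:
numerator / n^3 = 1 + n^(-2) + n^(-3)
denominator / n^3 = 5 - 4/n^2 + 5/n^3
As n -> infinity, all terms of the form c/n^k (k >= 1) tend to 0.
So numerator / n^3 -> 1 and denominator / n^3 -> 5.
Therefore lim a_n = 1/5.

1/5


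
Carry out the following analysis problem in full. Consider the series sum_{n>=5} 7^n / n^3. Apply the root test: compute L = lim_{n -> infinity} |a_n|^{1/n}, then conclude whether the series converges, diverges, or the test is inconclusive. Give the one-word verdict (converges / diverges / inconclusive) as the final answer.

Let a_n denote the general term. Form |a_n|^(1/n) and simplify:
|a_n|^(1/n) = 7/n^(3/n)
Take the limit as n -> infinity: L = 7.
Since L = 7 > 1, the root test implies divergence.

diverges


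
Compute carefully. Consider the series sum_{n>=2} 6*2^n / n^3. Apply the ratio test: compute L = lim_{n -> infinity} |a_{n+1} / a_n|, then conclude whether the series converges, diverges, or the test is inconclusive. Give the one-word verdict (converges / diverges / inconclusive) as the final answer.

Let a_n denote the general term. Form the ratio a_{n+1}/a_n and simplify:
a_{n+1}/a_n = 2*n^3/(n + 1)^3
Take the limit as n -> infinity: L = 2.
Since L = 2 > 1 (or L = infinity), the ratio test implies the series diverges.

diverges


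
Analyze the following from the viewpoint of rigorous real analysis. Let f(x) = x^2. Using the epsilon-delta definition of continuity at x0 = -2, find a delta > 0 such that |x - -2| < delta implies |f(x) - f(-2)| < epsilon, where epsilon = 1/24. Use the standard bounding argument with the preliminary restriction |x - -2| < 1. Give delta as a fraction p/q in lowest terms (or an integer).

Factor: |x^2 - (-2)^2| = |x - -2| * |x + -2|.
Impose |x - -2| < 1 first. Then |x + -2| = |(x - -2) + 2*(-2)| <= |x - -2| + 2*|-2| < 1 + 4 = 5.
So |x^2 - (-2)^2| < delta * 5.
We need delta * 5 <= 1/24, i.e. delta <= 1/24/5 = 1/120.
Since 1/120 < 1, this is tighter than 1; take delta = 1/120.
So delta = 1/120 works.

1/120


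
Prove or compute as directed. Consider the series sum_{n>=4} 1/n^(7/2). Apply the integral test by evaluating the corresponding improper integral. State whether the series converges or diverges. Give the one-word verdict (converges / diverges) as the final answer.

Let f(x) = x^(-7/2). Then f is positive, continuous, and decreasing on [4, infinity), so the integral test applies.
Compute the improper integral int_{4}^infinity f(x) dx:
  antiderivative F(x) = -2/(5*x^(5/2)).
  As x -> infinity, F(x) -> 0 (since p = 7/2 > 1).
  So int = F(infinity) - F(4) = 0 - (-1/80) = 1/80.
  Finite, so by the integral test, the series converges.

converges


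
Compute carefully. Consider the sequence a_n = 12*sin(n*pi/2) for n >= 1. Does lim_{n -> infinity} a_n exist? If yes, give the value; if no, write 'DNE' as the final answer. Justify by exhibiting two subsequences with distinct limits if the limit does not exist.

Examine the behaviour of a_n along subsequences.
a_{4k+1} = 12*sin(pi/2 + 2k*pi) = 12 -> 12. a_{4k+3} = 12*sin(3pi/2 + 2k*pi) = -12 -> -12.
Since these two subsequential limits are 12 and -12, distinct, the full sequence cannot converge (a convergent sequence has all subsequences tending to the same limit). So lim a_n does not exist.

DNE


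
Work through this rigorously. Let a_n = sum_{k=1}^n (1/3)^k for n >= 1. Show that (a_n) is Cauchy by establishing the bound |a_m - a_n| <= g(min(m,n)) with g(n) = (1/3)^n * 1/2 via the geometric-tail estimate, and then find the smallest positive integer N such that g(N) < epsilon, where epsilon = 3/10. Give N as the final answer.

For m > n >= 1: |a_m - a_n| = sum_{k=n+1}^m (1/3)^k < sum_{k=n+1}^infinity (1/3)^k = (1/3)^(n+1) / (1 - 1/3) = (1/3)^n * (1/3) * (3/2) = (1/3)^n * 1/2.
So g(n) = (1/3)^n / 2. Since g(n) -> 0, (a_n) is Cauchy.
Now solve g(N) < 3/10: (1/3)^N / 2 < 3/10 <=> 3^N > 1 / (2 * 3/10) = 5/3.
Check powers of 3: 3^0 = 1 <= 5/3, 3^1 = 3 > 5/3.
So the smallest such N is 1. Check: g(1) = 1/(2 * 3) = 1/6 < 3/10.

1


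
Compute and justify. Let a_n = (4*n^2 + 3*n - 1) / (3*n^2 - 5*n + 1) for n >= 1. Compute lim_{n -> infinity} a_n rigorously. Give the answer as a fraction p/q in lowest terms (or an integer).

Divide numerator and denominator by n^2, the highest power:
numerator / n^2 = 4 + 3/n - 1/n^2
denominator / n^2 = 3 - 5/n + n^(-2)
As n -> infinity, all terms of the form c/n^k (k >= 1) tend to 0.
So numerator / n^2 -> 4 and denominator / n^2 -> 3.
Therefore lim a_n = 4/3.

4/3


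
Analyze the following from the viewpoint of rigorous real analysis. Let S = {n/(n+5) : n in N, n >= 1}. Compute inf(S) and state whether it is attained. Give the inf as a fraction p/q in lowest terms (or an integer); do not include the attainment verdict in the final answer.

Analysis:
- Values: 1/6, 2/7, 3/8, 4/9, ... strictly increasing.
- Minimum is 1/6 (n=1); inf = 1/6 (attained).
- n/(n+5) = 1 - 5/(n+5) -> 1 from below as n -> infinity, and never equals 1.
- So sup = 1 (not attained).
Conclusion: inf(S) = 1/6, attained in S.

1/6


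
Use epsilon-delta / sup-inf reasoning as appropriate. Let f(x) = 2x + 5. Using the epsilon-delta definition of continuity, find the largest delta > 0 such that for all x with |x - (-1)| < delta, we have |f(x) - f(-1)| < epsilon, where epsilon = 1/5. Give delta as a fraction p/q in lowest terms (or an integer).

We compute f(-1) = 2*(-1) + 5 = 3.
|f(x) - f(-1)| = |2x + 5 - (3)| = |2(x - (-1))| = 2|x - (-1)|.
We need 2|x - (-1)| < 1/5, i.e. |x - (-1)| < 1/5 / 2 = 1/10.
So any delta <= 1/10 works. Conversely, if delta > 1/10, then x = -1 + 1/10 satisfies |x - (-1)| = 1/10 < delta but |f(x) - f(-1)| = 2 * 1/10 = 1/5, which is not < 1/5; so no larger delta works.
Hence the largest such delta is 1/10.

1/10


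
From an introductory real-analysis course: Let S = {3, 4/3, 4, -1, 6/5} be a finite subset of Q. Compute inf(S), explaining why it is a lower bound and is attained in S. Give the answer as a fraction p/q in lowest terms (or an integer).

S is finite, so inf(S) = min(S).
Sorted increasing:
-1, 6/5, 4/3, 3, 4
The extremum is -1.
For every x in S, x >= -1. And -1 is in S, so it is attained.
Therefore inf(S) = -1.

-1


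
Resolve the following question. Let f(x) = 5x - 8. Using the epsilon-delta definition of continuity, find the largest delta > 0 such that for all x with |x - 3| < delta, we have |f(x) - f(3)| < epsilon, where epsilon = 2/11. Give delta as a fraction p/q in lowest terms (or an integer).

We compute f(3) = 5*(3) - 8 = 7.
|f(x) - f(3)| = |5x - 8 - (7)| = |5(x - 3)| = 5|x - 3|.
We need 5|x - 3| < 2/11, i.e. |x - 3| < 2/11 / 5 = 2/55.
So any delta <= 2/55 works. Conversely, if delta > 2/55, then x = 3 + 2/55 satisfies |x - 3| = 2/55 < delta but |f(x) - f(3)| = 5 * 2/55 = 2/11, which is not < 2/11; so no larger delta works.
Hence the largest such delta is 2/55.

2/55


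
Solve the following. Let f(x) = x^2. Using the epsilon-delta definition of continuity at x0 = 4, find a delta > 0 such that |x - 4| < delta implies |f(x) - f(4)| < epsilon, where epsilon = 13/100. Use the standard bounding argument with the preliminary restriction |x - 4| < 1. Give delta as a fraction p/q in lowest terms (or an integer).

Factor: |x^2 - (4)^2| = |x - 4| * |x + 4|.
Impose |x - 4| < 1 first. Then |x + 4| = |(x - 4) + 2*(4)| <= |x - 4| + 2*|4| < 1 + 8 = 9.
So |x^2 - (4)^2| < delta * 9.
We need delta * 9 <= 13/100, i.e. delta <= 13/100/9 = 13/900.
Since 13/900 < 1, this is tighter than 1; take delta = 13/900.
So delta = 13/900 works.

13/900


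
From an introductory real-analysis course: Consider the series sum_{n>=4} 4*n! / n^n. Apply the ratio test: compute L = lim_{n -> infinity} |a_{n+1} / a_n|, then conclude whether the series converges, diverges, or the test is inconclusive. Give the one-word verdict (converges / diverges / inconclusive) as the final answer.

Let a_n denote the general term. Form the ratio a_{n+1}/a_n and simplify:
a_{n+1}/a_n = (n/(n + 1))^n
Take the limit as n -> infinity: L = exp(-1).
Since L = exp(-1) < 1, the ratio test implies the series converges.

converges


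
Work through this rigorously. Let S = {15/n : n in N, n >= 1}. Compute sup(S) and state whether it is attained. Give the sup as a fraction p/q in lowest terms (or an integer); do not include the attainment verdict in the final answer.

Analysis:
- Values: 15, 15/2, 5, 15/4, ... strictly decreasing.
- The maximum is 15 (n=1); sup = 15 (attained).
- The set is bounded below by 0; 15/n -> 0 so 0 is the greatest lower bound.
- 0 is not in the set, so inf = 0 is not attained.
Conclusion: sup(S) = 15, attained in S.

15


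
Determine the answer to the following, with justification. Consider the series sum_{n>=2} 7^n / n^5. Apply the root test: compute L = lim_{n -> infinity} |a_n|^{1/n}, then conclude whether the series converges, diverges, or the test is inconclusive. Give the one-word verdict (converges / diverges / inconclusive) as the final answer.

Let a_n denote the general term. Form |a_n|^(1/n) and simplify:
|a_n|^(1/n) = 7/n^(5/n)
Take the limit as n -> infinity: L = 7.
Since L = 7 > 1, the root test implies divergence.

diverges


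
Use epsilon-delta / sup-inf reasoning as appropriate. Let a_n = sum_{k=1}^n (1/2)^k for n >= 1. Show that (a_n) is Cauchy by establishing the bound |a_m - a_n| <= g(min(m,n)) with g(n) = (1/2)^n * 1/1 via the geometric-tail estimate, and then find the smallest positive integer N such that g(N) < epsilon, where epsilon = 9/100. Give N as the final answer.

For m > n >= 1: |a_m - a_n| = sum_{k=n+1}^m (1/2)^k < sum_{k=n+1}^infinity (1/2)^k = (1/2)^(n+1) / (1 - 1/2) = (1/2)^n * (1/2) * (2/1) = (1/2)^n * 1/1.
So g(n) = (1/2)^n / 1. Since g(n) -> 0, (a_n) is Cauchy.
Now solve g(N) < 9/100: (1/2)^N / 1 < 9/100 <=> 2^N > 1 / (1 * 9/100) = 100/9.
Check powers of 2: 2^3 = 8 <= 100/9, 2^4 = 16 > 100/9.
So the smallest such N is 4. Check: g(4) = 1/(1 * 16) = 1/16 < 9/100.

4


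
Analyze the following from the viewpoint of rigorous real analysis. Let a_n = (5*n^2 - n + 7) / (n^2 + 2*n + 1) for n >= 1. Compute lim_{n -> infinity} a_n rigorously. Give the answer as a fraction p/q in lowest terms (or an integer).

Divide numerator and denominator by n^2, the highest power:
numerator / n^2 = 5 - 1/n + 7/n^2
denominator / n^2 = 1 + 2/n + n^(-2)
As n -> infinity, all terms of the form c/n^k (k >= 1) tend to 0.
So numerator / n^2 -> 5 and denominator / n^2 -> 1.
Therefore lim a_n = 5.

5


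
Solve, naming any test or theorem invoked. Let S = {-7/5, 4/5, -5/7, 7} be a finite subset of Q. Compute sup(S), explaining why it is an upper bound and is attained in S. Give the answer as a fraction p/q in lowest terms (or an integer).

S is finite, so sup(S) = max(S).
Sorted decreasing:
7, 4/5, -5/7, -7/5
The extremum is 7.
For every x in S, x <= 7. And 7 is in S, so it is attained.
Therefore sup(S) = 7.

7


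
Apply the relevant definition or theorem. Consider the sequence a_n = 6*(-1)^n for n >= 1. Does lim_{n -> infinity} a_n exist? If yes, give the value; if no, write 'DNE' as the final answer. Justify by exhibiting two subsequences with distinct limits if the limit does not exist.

Examine the behaviour of a_n along subsequences.
Even-n subsequence a_{2k} = 6 -> 6. Odd-n subsequence a_{2k+1} = -6 -> -6.
Since these two subsequential limits are 6 and -6, distinct, the full sequence cannot converge (a convergent sequence has all subsequences tending to the same limit). So lim a_n does not exist.

DNE


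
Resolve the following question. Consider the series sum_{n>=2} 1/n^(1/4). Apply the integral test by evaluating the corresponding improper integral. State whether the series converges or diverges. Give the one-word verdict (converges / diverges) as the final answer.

Let f(x) = x^(-1/4). Then f is positive, continuous, and decreasing on [2, infinity), so the integral test applies.
Compute the improper integral int_{2}^infinity f(x) dx:
  antiderivative F(x) = 4*x^(3/4)/3.
  As x -> infinity, F(x) -> infinity (since p = 1/4 < 1).
  So the integral diverges. By the integral test, the series diverges.

diverges


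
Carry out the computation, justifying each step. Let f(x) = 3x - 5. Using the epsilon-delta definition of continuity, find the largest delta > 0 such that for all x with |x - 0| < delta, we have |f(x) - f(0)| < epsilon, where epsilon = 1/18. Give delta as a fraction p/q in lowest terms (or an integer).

We compute f(0) = 3*(0) - 5 = -5.
|f(x) - f(0)| = |3x - 5 - (-5)| = |3(x - 0)| = 3|x - 0|.
We need 3|x - 0| < 1/18, i.e. |x - 0| < 1/18 / 3 = 1/54.
So any delta <= 1/54 works. Conversely, if delta > 1/54, then x = 0 + 1/54 satisfies |x - 0| = 1/54 < delta but |f(x) - f(0)| = 3 * 1/54 = 1/18, which is not < 1/18; so no larger delta works.
Hence the largest such delta is 1/54.

1/54


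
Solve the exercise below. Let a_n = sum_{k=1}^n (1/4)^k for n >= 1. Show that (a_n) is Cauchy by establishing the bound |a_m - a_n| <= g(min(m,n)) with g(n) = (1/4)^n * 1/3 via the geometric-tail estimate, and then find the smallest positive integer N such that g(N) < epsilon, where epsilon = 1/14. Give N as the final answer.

For m > n >= 1: |a_m - a_n| = sum_{k=n+1}^m (1/4)^k < sum_{k=n+1}^infinity (1/4)^k = (1/4)^(n+1) / (1 - 1/4) = (1/4)^n * (1/4) * (4/3) = (1/4)^n * 1/3.
So g(n) = (1/4)^n / 3. Since g(n) -> 0, (a_n) is Cauchy.
Now solve g(N) < 1/14: (1/4)^N / 3 < 1/14 <=> 4^N > 1 / (3 * 1/14) = 14/3.
Check powers of 4: 4^1 = 4 <= 14/3, 4^2 = 16 > 14/3.
So the smallest such N is 2. Check: g(2) = 1/(3 * 16) = 1/48 < 1/14.

2


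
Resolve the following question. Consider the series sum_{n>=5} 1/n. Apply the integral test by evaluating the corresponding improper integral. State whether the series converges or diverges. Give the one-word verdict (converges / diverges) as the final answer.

Let f(x) = 1/x. Then f is positive, continuous, and decreasing on [5, infinity), so the integral test applies.
Compute the improper integral int_{5}^infinity f(x) dx:
  antiderivative F(x) = log(x).
  As x -> infinity, log(x) -> infinity.
  So int = infinity - log(5) = infinity. By the integral test, the series diverges.

diverges


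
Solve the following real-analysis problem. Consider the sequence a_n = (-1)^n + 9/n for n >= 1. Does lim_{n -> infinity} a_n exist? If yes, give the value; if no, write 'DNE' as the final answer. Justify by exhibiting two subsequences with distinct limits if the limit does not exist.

Examine the behaviour of a_n along subsequences.
a_{2k} = 1 + 9/(2k) -> 1. a_{2k+1} = -1 + 9/(2k+1) -> -1.
Since these two subsequential limits are 1 and -1, distinct, the full sequence cannot converge (a convergent sequence has all subsequences tending to the same limit). So lim a_n does not exist.

DNE


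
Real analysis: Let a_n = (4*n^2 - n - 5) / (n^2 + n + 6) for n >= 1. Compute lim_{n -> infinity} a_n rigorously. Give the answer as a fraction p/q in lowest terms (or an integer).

Divide numerator and denominator by n^2, the highest power:
numerator / n^2 = 4 - 1/n - 5/n^2
denominator / n^2 = 1 + 1/n + 6/n^2
As n -> infinity, all terms of the form c/n^k (k >= 1) tend to 0.
So numerator / n^2 -> 4 and denominator / n^2 -> 1.
Therefore lim a_n = 4.

4


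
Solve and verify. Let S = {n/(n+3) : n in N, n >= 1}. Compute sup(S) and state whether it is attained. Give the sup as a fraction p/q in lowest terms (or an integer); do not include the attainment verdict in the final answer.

Analysis:
- Values: 1/4, 2/5, 1/2, 4/7, ... strictly increasing.
- Minimum is 1/4 (n=1); inf = 1/4 (attained).
- n/(n+3) = 1 - 3/(n+3) -> 1 from below as n -> infinity, and never equals 1.
- So sup = 1 (not attained).
Conclusion: sup(S) = 1, not attained in S.

1


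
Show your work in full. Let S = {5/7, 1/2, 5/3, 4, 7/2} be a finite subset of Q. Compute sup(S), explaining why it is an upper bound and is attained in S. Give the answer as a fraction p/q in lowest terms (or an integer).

S is finite, so sup(S) = max(S).
Sorted decreasing:
4, 7/2, 5/3, 5/7, 1/2
The extremum is 4.
For every x in S, x <= 4. And 4 is in S, so it is attained.
Therefore sup(S) = 4.

4


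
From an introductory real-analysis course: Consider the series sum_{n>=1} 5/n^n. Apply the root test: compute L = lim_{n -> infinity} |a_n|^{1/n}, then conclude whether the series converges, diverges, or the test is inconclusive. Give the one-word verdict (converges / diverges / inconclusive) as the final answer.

Let a_n denote the general term. Form |a_n|^(1/n) and simplify:
|a_n|^(1/n) = 5^(1/n)/n
Take the limit as n -> infinity: L = 0.
Since L = 0 < 1, the root test implies convergence.

converges
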